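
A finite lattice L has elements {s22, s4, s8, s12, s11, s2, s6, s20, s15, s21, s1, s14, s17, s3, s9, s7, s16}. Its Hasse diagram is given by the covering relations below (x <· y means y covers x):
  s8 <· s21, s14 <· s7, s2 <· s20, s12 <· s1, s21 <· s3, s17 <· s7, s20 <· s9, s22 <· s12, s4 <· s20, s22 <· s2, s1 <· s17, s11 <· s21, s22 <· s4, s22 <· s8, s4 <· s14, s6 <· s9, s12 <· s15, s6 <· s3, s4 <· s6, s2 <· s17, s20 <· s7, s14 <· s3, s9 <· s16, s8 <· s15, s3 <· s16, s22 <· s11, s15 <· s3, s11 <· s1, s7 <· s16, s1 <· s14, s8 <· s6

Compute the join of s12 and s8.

Common upper bounds of {s12, s8}: s15, s16, s3.
The least among these is s15.

s15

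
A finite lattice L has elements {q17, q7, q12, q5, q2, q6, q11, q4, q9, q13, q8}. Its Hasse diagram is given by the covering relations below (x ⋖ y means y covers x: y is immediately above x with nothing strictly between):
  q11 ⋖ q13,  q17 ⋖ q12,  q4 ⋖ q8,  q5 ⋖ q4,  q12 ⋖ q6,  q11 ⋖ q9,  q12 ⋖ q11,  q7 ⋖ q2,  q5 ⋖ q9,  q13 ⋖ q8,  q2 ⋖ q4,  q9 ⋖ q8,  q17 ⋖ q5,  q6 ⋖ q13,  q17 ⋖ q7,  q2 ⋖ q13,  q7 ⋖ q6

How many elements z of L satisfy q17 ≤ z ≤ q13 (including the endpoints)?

7

The interval [q17, q13] = {q11, q12, q13, q17, q2, q6, q7}, which has 7 elements.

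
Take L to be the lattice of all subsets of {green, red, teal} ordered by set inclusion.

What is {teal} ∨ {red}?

{red,teal}

Common upper bounds of {{teal}, {red}}: {green,red,teal}, {red,teal}.
The least among these is {red,teal}.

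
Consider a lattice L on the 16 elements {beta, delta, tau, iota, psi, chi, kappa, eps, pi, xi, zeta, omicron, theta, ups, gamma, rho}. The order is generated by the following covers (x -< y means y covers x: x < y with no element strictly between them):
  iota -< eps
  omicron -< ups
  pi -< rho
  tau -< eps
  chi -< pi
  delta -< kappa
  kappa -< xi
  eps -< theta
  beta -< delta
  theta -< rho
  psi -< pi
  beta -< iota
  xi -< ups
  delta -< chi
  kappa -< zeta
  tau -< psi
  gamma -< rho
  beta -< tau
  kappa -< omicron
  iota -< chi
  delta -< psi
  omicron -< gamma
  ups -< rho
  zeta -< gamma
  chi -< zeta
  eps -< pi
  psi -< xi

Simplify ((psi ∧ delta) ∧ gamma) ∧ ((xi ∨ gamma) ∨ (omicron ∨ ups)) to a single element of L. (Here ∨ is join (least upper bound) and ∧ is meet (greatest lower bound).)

delta

psi ∧ delta = delta
delta ∧ gamma = delta
xi ∨ gamma = rho
omicron ∨ ups = ups
rho ∨ ups = rho
delta ∧ rho = delta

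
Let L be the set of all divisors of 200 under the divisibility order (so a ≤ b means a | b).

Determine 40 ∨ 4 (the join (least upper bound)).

In the divisibility order, the join is the least common multiple: lcm(40, 4) = 40.

40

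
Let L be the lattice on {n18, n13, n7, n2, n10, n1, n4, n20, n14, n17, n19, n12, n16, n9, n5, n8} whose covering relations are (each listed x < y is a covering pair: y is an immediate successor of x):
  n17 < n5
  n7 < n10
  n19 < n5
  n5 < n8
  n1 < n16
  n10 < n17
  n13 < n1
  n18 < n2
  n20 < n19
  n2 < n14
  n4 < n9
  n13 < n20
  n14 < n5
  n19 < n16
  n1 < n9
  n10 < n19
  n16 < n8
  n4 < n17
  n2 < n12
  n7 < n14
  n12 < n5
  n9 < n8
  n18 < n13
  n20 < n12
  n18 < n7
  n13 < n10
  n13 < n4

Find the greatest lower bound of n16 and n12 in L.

Common lower bounds of {n16, n12}: n13, n18, n20.
The greatest among these is n20.

n20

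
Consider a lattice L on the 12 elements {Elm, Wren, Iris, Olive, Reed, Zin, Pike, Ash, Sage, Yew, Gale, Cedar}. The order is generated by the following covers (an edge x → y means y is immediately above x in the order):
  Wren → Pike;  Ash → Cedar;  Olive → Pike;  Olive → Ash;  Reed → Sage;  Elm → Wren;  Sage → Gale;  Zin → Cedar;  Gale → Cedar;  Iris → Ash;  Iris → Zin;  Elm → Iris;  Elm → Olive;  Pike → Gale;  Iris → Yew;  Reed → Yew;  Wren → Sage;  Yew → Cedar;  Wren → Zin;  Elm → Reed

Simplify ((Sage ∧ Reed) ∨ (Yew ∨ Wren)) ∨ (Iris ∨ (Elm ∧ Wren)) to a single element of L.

Sage ∧ Reed = Reed
Yew ∨ Wren = Cedar
Reed ∨ Cedar = Cedar
Elm ∧ Wren = Elm
Iris ∨ Elm = Iris
Cedar ∨ Iris = Cedar

Cedar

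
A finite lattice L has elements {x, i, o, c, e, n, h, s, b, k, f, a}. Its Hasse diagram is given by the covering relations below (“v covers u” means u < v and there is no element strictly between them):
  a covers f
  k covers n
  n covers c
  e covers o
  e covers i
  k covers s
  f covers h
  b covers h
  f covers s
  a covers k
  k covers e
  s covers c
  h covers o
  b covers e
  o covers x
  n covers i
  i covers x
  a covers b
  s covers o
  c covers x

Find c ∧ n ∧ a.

Common lower bounds of {c, n, a}: c, x.
The greatest among these is c.

c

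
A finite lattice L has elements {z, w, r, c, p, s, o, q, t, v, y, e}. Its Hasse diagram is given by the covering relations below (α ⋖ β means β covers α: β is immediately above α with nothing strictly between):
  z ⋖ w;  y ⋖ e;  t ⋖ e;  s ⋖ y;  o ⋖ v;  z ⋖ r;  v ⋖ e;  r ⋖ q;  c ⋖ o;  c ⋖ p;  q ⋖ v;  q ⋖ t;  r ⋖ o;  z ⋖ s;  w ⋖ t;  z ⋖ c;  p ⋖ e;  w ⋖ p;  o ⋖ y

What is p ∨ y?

e

Common upper bounds of {p, y}: e.
The least among these is e.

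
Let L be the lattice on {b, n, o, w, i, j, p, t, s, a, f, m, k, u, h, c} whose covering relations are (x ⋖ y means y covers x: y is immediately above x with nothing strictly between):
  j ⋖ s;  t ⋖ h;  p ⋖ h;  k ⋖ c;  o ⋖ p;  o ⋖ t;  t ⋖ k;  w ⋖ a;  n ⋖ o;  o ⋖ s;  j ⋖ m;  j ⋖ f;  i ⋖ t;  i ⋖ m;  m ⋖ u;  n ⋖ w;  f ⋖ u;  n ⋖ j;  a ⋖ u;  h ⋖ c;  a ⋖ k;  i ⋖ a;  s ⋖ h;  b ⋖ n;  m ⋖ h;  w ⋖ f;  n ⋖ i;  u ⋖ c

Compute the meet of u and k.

Common lower bounds of {u, k}: a, b, i, n, w.
The greatest among these is a.

a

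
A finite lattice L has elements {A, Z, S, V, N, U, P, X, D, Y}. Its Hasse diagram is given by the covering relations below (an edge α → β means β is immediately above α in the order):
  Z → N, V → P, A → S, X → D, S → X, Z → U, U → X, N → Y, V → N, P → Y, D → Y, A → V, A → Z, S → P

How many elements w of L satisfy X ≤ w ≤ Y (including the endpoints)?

3

The interval [X, Y] = {D, X, Y}, which has 3 elements.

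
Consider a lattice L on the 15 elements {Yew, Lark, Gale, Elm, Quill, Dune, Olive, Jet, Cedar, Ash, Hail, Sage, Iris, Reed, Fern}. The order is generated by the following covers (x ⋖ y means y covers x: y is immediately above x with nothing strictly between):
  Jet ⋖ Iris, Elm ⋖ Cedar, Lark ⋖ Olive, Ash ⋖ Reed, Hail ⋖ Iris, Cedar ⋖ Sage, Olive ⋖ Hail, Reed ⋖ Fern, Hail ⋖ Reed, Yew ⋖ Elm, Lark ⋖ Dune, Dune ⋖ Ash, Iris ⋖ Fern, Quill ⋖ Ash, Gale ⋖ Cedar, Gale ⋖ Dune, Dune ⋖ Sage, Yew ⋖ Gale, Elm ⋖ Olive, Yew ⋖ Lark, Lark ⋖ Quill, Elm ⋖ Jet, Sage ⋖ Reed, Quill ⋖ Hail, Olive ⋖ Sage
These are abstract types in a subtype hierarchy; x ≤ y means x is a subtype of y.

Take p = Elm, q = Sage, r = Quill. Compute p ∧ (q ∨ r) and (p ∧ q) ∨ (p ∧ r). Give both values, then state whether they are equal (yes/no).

q ∨ r = Reed, so p ∧ (q ∨ r) = Elm ∧ Reed = Elm.
p ∧ q = Elm and p ∧ r = Yew, so (p ∧ q) ∨ (p ∧ r) = Elm ∨ Yew = Elm.
Equal: yes.

Elm; Elm; yes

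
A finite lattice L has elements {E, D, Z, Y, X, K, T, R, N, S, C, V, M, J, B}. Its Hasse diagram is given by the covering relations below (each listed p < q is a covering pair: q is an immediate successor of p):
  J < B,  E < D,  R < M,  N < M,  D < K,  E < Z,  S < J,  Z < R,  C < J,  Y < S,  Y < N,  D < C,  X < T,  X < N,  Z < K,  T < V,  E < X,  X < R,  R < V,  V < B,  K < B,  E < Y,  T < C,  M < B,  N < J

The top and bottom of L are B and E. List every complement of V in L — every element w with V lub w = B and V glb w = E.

Need w with V ∨ w = B and V ∧ w = E.
Checking each element gives: D, S, Y.

D, S, Y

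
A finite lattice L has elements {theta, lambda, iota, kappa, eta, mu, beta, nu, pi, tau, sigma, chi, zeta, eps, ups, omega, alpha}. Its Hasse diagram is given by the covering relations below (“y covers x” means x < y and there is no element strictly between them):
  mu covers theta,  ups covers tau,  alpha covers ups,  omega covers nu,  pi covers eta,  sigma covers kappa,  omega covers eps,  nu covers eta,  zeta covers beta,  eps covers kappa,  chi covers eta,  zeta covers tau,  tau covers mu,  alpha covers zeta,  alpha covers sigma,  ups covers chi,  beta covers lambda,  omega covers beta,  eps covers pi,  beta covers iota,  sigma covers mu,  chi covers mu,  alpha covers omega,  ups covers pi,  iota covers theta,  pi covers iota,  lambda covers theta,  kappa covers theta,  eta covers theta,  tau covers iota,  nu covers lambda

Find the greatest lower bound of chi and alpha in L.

chi

Common lower bounds of {chi, alpha}: chi, eta, mu, theta.
The greatest among these is chi.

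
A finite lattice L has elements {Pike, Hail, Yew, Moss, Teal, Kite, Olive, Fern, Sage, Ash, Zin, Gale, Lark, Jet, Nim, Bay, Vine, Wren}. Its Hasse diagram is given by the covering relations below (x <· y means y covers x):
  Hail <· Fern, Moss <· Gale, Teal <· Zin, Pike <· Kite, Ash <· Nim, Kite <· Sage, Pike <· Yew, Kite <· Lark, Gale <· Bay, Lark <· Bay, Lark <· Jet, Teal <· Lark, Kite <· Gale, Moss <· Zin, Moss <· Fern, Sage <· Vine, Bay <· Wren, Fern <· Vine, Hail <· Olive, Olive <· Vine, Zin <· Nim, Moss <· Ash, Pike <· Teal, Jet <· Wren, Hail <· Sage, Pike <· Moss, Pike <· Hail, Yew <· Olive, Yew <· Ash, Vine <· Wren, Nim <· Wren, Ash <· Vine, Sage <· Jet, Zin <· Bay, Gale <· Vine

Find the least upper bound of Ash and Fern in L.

Common upper bounds of {Ash, Fern}: Vine, Wren.
The least among these is Vine.

Vine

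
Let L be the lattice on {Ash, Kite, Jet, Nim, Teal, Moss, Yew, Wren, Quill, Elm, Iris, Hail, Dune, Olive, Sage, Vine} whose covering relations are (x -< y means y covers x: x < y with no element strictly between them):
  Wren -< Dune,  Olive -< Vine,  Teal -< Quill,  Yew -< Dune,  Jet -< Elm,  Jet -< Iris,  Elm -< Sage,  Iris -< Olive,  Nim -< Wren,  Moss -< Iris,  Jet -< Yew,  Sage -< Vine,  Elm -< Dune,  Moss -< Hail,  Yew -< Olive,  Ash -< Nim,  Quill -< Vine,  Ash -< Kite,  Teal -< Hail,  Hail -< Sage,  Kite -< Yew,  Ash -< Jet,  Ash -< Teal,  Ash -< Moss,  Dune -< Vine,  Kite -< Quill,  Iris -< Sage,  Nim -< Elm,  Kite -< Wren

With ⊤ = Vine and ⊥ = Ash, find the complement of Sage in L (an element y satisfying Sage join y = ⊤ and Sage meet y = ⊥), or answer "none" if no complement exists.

Kite

Need y with Sage ∨ y = Vine and Sage ∧ y = Ash.
Checking each element gives: Kite.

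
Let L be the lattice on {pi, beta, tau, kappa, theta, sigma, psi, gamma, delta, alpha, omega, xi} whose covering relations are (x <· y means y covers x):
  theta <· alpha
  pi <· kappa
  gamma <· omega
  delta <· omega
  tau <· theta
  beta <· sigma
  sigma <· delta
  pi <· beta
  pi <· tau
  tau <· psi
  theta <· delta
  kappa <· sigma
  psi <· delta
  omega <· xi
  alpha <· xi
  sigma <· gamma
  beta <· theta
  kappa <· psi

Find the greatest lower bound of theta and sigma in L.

beta

Common lower bounds of {theta, sigma}: beta, pi.
The greatest among these is beta.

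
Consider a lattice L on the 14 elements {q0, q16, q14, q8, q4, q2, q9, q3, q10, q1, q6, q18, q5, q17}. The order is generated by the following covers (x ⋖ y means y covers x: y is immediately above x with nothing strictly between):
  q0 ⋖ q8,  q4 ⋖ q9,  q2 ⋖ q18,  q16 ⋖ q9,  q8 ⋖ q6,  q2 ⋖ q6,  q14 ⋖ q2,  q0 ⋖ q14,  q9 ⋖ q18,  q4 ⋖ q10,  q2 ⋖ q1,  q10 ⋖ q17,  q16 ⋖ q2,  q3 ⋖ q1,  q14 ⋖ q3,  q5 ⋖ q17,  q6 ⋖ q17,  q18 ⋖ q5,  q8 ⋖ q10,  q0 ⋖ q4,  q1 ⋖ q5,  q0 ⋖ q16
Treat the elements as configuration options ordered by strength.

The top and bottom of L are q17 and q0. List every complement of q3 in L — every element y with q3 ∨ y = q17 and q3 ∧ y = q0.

q10, q8

Need y with q3 ∨ y = q17 and q3 ∧ y = q0.
Checking each element gives: q10, q8.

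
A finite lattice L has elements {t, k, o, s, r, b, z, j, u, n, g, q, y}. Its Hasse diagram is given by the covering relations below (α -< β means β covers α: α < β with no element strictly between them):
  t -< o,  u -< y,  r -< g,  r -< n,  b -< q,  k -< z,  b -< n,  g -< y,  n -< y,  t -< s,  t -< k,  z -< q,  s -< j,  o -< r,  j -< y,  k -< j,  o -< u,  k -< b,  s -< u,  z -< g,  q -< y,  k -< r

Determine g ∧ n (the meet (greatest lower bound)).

r

Common lower bounds of {g, n}: k, o, r, t.
The greatest among these is r.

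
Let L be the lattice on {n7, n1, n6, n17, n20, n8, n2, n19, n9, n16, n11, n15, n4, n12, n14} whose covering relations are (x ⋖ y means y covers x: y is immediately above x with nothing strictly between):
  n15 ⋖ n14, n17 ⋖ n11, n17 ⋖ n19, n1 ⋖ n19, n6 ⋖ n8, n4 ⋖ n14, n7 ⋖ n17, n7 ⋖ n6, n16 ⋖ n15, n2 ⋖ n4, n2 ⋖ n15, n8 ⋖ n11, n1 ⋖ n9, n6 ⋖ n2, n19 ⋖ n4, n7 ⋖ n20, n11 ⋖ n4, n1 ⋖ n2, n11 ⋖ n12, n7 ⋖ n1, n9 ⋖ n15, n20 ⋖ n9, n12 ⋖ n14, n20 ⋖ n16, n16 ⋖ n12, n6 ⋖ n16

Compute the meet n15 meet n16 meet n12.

n16

Common lower bounds of {n15, n16, n12}: n16, n20, n6, n7.
The greatest among these is n16.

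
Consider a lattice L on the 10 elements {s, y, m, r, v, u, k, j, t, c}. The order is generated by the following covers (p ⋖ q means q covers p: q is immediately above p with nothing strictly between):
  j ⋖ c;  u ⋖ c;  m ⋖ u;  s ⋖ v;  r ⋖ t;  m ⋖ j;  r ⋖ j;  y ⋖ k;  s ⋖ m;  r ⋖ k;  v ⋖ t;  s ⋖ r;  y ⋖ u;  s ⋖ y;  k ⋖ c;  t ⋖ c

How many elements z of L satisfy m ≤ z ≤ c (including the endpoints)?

The interval [m, c] = {c, j, m, u}, which has 4 elements.

4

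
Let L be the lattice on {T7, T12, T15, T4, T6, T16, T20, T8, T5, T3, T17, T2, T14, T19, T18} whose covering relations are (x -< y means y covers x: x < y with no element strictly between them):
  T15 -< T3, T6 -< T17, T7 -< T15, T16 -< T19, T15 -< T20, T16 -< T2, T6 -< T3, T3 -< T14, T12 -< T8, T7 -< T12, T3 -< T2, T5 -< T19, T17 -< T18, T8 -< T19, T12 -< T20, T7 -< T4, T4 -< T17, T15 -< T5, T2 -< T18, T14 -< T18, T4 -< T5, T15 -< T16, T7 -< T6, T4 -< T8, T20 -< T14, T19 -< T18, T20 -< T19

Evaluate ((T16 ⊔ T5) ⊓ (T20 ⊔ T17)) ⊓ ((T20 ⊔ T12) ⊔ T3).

T20

T16 ∨ T5 = T19
T20 ∨ T17 = T18
T19 ∧ T18 = T19
T20 ∨ T12 = T20
T20 ∨ T3 = T14
T19 ∧ T14 = T20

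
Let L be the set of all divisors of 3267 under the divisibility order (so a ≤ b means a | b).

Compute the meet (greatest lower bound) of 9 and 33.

3

In the divisibility order, the meet is the greatest common divisor: gcd(9, 33) = 3.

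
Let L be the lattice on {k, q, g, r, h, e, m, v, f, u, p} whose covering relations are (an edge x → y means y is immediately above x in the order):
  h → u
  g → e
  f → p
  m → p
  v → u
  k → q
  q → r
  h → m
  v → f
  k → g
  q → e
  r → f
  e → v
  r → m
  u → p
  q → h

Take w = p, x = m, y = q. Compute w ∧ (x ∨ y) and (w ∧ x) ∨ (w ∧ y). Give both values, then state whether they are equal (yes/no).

m; m; yes

x ∨ y = m, so w ∧ (x ∨ y) = p ∧ m = m.
w ∧ x = m and w ∧ y = q, so (w ∧ x) ∨ (w ∧ y) = m ∨ q = m.
Equal: yes.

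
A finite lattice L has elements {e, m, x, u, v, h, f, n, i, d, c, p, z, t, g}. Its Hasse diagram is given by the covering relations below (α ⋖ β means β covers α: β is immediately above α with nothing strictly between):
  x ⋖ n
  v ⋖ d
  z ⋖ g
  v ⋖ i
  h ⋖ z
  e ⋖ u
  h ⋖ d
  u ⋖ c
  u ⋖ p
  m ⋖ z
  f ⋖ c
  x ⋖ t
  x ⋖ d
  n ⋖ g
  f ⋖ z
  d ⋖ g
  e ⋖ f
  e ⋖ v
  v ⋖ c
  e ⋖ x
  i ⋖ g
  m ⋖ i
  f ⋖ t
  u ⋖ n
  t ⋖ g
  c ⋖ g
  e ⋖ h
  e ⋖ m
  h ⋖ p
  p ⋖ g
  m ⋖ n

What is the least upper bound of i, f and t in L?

g

Common upper bounds of {i, f, t}: g.
The least among these is g.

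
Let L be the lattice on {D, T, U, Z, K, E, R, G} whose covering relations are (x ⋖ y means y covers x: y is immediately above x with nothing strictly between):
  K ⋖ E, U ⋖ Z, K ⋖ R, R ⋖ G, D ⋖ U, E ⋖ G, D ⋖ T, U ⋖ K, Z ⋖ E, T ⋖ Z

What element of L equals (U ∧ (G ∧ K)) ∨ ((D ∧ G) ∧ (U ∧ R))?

G ∧ K = K
U ∧ K = U
D ∧ G = D
U ∧ R = U
D ∧ U = D
U ∨ D = U

U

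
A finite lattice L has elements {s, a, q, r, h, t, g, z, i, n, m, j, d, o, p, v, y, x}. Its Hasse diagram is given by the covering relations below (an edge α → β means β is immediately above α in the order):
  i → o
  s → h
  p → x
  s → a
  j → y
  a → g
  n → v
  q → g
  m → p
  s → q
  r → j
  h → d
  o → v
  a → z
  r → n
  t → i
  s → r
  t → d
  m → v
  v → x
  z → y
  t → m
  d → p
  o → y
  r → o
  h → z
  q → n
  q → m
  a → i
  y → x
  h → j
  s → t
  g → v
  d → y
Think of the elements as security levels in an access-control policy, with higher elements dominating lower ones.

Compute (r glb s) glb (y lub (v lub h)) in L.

s

r ∧ s = s
v ∨ h = x
y ∨ x = x
s ∧ x = s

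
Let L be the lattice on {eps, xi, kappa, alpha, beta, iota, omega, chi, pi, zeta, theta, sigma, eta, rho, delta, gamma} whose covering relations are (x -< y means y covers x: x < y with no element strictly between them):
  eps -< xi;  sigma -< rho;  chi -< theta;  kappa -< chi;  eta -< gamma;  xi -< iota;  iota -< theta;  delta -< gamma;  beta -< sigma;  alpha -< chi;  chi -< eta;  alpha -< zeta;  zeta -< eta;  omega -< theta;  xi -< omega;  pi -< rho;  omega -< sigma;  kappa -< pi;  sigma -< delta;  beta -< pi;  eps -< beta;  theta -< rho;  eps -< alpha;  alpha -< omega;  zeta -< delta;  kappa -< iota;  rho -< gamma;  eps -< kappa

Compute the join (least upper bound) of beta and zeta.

delta

Common upper bounds of {beta, zeta}: delta, gamma.
The least among these is delta.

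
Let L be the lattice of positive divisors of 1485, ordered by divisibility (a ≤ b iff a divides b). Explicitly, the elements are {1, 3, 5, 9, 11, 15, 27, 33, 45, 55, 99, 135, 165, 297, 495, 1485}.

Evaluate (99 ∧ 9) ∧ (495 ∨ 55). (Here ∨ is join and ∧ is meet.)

9

99 ∧ 9 = 9
495 ∨ 55 = 495
9 ∧ 495 = 9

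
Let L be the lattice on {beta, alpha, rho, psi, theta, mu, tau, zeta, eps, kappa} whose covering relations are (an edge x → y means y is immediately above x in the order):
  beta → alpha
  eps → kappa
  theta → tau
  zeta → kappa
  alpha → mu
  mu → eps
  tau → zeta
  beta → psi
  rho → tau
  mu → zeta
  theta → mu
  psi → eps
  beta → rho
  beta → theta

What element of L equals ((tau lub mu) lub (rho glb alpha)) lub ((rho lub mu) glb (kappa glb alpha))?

tau ∨ mu = zeta
rho ∧ alpha = beta
zeta ∨ beta = zeta
rho ∨ mu = zeta
kappa ∧ alpha = alpha
zeta ∧ alpha = alpha
zeta ∨ alpha = zeta

zeta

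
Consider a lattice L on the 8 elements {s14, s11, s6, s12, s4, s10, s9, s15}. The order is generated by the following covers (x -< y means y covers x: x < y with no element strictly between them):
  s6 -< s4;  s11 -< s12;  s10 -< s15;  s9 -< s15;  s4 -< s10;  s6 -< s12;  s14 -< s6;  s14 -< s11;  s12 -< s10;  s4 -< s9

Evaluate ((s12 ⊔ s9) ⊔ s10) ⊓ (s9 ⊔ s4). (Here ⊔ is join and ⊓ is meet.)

s9

s12 ∨ s9 = s15
s15 ∨ s10 = s15
s9 ∨ s4 = s9
s15 ∧ s9 = s9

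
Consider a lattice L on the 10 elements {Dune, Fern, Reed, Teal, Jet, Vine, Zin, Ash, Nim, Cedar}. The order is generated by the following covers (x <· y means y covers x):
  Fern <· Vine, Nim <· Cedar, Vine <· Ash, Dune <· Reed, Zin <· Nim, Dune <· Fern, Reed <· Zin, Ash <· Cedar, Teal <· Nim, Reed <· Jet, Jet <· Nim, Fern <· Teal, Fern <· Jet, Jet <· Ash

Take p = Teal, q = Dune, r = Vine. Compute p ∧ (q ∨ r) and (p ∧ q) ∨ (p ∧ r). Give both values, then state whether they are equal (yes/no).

q ∨ r = Vine, so p ∧ (q ∨ r) = Teal ∧ Vine = Fern.
p ∧ q = Dune and p ∧ r = Fern, so (p ∧ q) ∨ (p ∧ r) = Dune ∨ Fern = Fern.
Equal: yes.

Fern; Fern; yes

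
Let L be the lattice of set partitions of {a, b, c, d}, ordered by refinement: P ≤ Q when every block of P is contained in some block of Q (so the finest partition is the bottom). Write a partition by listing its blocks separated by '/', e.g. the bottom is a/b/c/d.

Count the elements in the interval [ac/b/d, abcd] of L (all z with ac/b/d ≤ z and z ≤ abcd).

5

The interval [ac/b/d, abcd] = {abc/d, abcd, ac/b/d, ac/bd, acd/b}, which has 5 elements.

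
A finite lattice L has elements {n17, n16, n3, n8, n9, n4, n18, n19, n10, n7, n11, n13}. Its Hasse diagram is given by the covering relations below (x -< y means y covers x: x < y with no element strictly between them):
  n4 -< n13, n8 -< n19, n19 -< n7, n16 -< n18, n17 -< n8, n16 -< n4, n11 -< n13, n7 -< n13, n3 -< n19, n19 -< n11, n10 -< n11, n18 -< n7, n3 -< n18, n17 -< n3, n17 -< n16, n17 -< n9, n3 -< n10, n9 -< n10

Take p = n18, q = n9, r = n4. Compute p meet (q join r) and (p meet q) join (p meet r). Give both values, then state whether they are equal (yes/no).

n18; n16; no

q join r = n13, so p meet (q join r) = n18 meet n13 = n18.
p meet q = n17 and p meet r = n16, so (p meet q) join (p meet r) = n17 join n16 = n16.
Equal: no.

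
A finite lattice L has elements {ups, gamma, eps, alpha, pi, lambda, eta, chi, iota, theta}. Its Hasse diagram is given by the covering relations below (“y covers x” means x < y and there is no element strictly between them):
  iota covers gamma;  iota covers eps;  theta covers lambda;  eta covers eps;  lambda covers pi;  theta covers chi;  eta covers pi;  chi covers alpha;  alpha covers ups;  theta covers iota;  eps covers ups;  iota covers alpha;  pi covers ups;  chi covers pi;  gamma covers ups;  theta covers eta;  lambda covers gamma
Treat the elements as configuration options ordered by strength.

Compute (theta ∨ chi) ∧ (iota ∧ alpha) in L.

theta ∨ chi = theta
iota ∧ alpha = alpha
theta ∧ alpha = alpha

alpha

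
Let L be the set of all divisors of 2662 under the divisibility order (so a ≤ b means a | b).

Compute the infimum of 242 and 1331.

121

Common lower bounds of {242, 1331}: 1, 11, 121.
The greatest among these is 121.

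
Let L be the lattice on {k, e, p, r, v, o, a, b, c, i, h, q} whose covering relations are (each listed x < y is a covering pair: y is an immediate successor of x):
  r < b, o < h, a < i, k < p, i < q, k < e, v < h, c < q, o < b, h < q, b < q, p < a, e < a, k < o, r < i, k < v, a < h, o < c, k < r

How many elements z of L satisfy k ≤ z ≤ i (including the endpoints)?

The interval [k, i] = {a, e, i, k, p, r}, which has 6 elements.

6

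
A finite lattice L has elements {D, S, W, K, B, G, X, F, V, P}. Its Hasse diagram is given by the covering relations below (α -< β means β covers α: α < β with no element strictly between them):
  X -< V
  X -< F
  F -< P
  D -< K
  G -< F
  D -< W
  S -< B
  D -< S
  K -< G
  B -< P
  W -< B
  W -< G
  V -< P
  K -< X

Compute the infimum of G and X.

Common lower bounds of {G, X}: D, K.
The greatest among these is K.

K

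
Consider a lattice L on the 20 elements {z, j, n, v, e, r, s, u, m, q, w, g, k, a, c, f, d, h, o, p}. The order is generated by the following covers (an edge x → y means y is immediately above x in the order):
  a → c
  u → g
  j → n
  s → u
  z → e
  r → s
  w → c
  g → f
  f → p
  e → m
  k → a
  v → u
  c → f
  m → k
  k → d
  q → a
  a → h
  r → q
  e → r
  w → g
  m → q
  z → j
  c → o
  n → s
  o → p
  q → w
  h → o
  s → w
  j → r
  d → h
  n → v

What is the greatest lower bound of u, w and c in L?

s

Common lower bounds of {u, w, c}: e, j, n, r, s, z.
The greatest among these is s.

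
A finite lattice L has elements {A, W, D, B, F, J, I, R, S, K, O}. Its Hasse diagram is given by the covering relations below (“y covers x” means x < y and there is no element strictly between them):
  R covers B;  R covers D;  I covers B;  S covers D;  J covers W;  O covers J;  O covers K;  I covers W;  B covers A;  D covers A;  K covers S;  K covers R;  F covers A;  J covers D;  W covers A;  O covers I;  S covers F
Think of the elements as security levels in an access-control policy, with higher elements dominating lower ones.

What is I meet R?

Common lower bounds of {I, R}: A, B.
The greatest among these is B.

B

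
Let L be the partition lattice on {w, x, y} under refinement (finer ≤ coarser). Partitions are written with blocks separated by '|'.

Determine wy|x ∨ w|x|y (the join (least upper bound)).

wy|x

Common upper bounds of {wy|x, w|x|y}: wxy, wy|x.
The least among these is wy|x.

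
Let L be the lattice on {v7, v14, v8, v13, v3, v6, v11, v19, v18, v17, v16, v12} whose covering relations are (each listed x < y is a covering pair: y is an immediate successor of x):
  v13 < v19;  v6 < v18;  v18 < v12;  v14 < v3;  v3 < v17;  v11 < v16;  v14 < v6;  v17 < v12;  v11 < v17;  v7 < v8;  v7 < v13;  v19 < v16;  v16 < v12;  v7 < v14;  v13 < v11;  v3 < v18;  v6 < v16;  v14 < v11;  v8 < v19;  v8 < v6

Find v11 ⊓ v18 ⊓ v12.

Common lower bounds of {v11, v18, v12}: v14, v7.
The greatest among these is v14.

v14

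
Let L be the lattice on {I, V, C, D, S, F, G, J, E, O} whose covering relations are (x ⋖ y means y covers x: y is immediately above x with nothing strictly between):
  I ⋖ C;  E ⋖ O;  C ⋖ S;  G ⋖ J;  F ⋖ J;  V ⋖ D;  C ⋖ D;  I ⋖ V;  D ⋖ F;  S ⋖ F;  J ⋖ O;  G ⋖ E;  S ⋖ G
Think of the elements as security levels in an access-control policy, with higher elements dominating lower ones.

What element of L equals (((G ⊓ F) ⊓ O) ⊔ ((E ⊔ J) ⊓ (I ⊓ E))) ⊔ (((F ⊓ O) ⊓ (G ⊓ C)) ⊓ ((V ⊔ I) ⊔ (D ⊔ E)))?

G ∧ F = S
S ∧ O = S
E ∨ J = O
I ∧ E = I
O ∧ I = I
S ∨ I = S
F ∧ O = F
G ∧ C = C
F ∧ C = C
V ∨ I = V
D ∨ E = O
V ∨ O = O
C ∧ O = C
S ∨ C = S

S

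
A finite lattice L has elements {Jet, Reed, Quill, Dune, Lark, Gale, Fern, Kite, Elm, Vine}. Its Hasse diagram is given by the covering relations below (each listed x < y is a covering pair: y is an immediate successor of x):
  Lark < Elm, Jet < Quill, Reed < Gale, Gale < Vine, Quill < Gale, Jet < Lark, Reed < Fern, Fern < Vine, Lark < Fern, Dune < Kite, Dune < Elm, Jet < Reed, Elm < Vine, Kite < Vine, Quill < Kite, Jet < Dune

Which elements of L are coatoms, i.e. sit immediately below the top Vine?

The coatoms are exactly the elements covered by Vine: Elm, Fern, Gale, Kite.

Elm, Fern, Gale, Kite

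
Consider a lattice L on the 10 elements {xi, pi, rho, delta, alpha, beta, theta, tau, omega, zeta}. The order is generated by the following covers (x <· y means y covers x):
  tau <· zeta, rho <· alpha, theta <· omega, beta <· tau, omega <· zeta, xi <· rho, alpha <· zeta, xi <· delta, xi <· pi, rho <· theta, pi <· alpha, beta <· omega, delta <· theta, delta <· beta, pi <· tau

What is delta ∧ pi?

Common lower bounds of {delta, pi}: xi.
The greatest among these is xi.

xi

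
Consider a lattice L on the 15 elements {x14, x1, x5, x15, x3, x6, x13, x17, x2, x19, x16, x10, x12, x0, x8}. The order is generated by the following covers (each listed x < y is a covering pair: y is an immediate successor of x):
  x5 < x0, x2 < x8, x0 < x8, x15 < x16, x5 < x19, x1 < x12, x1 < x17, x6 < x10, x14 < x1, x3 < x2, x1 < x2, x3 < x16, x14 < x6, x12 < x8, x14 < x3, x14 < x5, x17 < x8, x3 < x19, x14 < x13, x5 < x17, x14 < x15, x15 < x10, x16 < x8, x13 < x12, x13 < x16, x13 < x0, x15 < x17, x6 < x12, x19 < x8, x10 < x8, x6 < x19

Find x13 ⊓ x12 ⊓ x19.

x14

Common lower bounds of {x13, x12, x19}: x14.
The greatest among these is x14.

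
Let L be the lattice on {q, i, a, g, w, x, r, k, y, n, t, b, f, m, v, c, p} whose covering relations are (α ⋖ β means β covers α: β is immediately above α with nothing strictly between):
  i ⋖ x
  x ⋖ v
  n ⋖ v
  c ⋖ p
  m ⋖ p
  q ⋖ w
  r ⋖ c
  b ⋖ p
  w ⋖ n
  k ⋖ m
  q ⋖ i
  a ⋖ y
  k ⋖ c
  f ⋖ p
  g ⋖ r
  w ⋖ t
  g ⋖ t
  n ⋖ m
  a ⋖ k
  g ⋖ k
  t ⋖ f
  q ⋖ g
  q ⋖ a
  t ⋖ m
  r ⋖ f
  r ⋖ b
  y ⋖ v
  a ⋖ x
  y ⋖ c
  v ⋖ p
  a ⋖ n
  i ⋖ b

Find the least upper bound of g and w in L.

t

Common upper bounds of {g, w}: f, m, p, t.
The least among these is t.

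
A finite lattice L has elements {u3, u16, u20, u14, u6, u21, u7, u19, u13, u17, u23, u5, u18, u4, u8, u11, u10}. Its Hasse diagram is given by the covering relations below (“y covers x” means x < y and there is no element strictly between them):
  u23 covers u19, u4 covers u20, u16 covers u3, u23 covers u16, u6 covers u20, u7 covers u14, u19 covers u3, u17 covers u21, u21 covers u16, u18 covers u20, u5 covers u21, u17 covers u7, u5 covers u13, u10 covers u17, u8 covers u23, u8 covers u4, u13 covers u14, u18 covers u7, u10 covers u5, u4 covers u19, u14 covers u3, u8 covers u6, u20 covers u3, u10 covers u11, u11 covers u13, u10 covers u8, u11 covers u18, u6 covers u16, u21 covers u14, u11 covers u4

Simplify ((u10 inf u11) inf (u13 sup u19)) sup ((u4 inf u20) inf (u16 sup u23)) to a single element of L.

u11

u10 ∧ u11 = u11
u13 ∨ u19 = u11
u11 ∧ u11 = u11
u4 ∧ u20 = u20
u16 ∨ u23 = u23
u20 ∧ u23 = u3
u11 ∨ u3 = u11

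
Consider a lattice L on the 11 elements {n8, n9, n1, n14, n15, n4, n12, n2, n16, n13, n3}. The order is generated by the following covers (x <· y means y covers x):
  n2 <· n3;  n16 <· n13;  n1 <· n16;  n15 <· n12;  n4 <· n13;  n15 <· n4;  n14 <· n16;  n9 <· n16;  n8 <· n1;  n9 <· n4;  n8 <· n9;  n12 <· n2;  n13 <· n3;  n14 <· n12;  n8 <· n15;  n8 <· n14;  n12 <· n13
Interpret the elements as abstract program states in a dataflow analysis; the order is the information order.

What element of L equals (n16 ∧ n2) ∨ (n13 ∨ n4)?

n16 ∧ n2 = n14
n13 ∨ n4 = n13
n14 ∨ n13 = n13

n13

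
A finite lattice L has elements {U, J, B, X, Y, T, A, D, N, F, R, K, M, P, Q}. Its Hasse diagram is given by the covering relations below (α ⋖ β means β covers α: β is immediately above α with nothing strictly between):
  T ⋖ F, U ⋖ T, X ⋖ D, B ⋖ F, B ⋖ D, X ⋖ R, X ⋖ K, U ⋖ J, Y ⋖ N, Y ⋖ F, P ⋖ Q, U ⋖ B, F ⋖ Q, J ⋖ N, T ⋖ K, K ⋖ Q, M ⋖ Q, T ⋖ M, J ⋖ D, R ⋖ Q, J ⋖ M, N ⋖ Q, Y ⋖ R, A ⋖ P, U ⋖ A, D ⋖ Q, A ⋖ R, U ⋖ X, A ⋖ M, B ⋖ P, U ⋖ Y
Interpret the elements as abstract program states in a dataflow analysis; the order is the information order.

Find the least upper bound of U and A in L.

A

Common upper bounds of {U, A}: A, M, P, Q, R.
The least among these is A.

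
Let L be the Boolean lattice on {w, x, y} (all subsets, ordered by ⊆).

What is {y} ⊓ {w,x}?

{}

Common lower bounds of {{y}, {w,x}}: {}.
The greatest among these is {}.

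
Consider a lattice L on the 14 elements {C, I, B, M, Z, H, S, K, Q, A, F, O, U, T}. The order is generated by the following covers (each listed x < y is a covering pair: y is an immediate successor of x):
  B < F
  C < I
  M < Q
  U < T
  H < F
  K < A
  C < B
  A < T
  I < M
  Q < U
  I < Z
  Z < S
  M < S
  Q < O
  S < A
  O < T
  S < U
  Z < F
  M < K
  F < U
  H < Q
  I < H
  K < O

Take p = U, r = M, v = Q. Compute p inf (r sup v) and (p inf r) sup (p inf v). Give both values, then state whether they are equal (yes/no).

r sup v = Q, so p inf (r sup v) = U inf Q = Q.
p inf r = M and p inf v = Q, so (p inf r) sup (p inf v) = M sup Q = Q.
Equal: yes.

Q; Q; yes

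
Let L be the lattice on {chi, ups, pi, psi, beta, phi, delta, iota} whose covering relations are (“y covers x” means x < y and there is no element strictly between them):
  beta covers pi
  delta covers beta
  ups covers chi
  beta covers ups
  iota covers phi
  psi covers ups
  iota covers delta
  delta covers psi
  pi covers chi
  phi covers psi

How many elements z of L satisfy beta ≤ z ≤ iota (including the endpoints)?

The interval [beta, iota] = {beta, delta, iota}, which has 3 elements.

3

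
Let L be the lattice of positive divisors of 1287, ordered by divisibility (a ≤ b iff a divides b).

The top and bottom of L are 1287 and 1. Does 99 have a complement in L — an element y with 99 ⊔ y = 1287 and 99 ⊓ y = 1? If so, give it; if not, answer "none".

13

Need y with 99 ∨ y = 1287 and 99 ∧ y = 1.
Checking each element gives: 13.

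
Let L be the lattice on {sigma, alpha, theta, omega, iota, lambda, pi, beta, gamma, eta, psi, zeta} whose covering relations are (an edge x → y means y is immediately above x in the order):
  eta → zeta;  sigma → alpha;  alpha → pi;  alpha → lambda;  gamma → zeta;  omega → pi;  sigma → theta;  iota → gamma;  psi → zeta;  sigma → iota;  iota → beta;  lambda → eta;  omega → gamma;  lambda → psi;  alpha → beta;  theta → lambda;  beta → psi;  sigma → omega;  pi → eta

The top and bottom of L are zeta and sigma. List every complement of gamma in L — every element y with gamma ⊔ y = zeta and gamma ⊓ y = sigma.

alpha, lambda, theta

Need y with gamma ∨ y = zeta and gamma ∧ y = sigma.
Checking each element gives: alpha, lambda, theta.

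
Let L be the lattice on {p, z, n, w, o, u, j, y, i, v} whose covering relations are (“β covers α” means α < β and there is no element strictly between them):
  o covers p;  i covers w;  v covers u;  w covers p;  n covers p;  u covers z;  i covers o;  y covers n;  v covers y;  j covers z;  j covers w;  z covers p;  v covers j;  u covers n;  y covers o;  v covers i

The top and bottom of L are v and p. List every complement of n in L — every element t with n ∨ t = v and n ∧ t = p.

i, j, w

Need t with n ∨ t = v and n ∧ t = p.
Checking each element gives: i, j, w.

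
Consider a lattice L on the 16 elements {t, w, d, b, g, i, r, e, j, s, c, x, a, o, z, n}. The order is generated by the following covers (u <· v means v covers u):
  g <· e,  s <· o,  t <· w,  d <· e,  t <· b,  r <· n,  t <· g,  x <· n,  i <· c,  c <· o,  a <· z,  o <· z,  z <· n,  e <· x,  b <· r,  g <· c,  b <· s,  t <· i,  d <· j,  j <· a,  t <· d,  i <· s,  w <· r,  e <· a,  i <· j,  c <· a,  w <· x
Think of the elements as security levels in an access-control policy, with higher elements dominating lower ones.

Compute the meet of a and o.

c

Common lower bounds of {a, o}: c, g, i, t.
The greatest among these is c.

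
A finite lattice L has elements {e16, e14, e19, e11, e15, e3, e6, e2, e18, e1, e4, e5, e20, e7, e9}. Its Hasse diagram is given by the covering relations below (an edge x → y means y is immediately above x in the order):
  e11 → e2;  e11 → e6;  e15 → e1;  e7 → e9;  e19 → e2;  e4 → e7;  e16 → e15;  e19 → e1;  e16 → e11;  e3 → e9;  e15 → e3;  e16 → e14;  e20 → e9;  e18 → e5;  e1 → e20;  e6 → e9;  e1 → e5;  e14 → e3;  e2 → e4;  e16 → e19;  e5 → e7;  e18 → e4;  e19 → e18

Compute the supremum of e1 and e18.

Common upper bounds of {e1, e18}: e5, e7, e9.
The least among these is e5.

e5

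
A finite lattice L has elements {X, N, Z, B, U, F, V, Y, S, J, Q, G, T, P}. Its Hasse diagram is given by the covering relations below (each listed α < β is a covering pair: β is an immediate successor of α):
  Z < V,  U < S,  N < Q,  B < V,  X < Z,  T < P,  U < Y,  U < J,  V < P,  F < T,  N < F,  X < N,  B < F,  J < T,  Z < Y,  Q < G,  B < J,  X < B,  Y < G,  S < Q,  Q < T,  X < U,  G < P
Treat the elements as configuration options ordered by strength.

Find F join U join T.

Common upper bounds of {F, U, T}: P, T.
The least among these is T.

T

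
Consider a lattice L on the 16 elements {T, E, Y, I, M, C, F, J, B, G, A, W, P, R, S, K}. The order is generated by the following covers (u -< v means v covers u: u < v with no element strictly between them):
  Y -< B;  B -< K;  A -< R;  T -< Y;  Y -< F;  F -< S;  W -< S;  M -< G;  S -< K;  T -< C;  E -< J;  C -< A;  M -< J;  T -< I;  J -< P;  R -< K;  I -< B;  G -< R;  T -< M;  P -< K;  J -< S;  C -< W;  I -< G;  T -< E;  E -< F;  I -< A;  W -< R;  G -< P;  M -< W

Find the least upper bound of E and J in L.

J

Common upper bounds of {E, J}: J, K, P, S.
The least among these is J.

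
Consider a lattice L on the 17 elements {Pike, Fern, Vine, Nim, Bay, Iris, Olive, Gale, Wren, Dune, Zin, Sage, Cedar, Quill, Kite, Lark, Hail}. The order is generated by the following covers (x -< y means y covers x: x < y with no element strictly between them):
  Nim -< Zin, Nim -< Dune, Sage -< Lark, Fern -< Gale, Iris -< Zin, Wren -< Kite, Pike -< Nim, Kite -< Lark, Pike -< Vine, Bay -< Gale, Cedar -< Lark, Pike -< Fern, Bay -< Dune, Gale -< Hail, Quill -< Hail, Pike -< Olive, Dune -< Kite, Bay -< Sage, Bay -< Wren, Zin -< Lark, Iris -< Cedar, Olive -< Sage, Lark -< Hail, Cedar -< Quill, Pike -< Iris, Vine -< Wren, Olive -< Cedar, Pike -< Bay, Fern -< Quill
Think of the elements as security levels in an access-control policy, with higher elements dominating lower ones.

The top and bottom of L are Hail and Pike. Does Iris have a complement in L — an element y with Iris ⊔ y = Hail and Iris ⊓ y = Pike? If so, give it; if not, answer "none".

Need y with Iris ∨ y = Hail and Iris ∧ y = Pike.
Checking each element gives: Gale.

Gale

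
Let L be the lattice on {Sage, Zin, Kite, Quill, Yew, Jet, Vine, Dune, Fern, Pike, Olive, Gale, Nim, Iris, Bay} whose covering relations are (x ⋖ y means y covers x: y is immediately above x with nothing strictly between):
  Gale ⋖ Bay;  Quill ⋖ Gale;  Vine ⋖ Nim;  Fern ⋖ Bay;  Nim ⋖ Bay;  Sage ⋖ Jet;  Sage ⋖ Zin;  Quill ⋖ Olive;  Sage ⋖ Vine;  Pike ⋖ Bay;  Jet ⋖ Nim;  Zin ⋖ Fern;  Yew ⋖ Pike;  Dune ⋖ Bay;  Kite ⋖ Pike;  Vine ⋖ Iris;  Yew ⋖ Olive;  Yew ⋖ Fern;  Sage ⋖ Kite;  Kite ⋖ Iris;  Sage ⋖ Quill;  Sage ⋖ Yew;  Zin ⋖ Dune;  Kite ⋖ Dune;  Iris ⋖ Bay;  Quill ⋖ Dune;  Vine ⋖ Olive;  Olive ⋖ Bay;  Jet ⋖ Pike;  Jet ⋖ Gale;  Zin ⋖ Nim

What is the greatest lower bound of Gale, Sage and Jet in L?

Sage

Common lower bounds of {Gale, Sage, Jet}: Sage.
The greatest among these is Sage.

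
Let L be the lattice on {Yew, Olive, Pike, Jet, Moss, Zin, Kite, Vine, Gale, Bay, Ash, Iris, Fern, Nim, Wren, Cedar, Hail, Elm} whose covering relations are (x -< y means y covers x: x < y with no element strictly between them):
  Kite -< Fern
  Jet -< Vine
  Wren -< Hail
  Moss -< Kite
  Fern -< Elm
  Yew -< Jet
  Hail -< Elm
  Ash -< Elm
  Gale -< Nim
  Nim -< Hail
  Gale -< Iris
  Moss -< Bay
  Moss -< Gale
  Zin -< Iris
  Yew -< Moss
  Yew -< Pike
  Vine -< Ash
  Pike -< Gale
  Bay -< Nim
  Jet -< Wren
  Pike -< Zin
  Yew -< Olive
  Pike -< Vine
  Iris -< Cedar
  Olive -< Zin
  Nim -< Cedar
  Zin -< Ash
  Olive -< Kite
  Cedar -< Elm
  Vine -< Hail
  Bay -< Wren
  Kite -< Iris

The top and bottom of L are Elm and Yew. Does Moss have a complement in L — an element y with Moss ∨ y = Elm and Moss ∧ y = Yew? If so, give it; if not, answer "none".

Need y with Moss ∨ y = Elm and Moss ∧ y = Yew.
Checking each element gives: Ash.

Ash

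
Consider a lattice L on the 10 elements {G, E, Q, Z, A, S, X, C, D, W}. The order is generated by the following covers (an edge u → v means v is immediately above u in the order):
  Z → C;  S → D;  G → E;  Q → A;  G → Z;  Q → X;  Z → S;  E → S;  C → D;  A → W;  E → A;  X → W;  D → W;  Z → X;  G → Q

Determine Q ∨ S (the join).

W

Common upper bounds of {Q, S}: W.
The least among these is W.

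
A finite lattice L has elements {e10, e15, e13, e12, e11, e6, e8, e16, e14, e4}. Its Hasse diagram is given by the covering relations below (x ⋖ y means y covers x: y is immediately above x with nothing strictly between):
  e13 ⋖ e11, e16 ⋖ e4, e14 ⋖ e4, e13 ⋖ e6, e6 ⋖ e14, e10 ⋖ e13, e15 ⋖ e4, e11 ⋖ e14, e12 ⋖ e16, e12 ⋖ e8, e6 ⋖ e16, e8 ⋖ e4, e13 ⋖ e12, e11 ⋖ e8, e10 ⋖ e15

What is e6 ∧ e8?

e13

Common lower bounds of {e6, e8}: e10, e13.
The greatest among these is e13.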